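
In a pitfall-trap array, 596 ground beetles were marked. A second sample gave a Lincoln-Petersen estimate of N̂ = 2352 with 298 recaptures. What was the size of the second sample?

C = 1176

From N = M·C/R: C = N·R / M = 2352·298 / 596 = 700896 / 596 = 1176.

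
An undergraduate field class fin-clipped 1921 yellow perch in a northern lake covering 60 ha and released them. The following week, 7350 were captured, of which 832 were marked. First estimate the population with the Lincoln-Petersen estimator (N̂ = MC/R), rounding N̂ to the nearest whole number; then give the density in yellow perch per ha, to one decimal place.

density ≈ 282.8 yellow perch per ha

N̂ = 1921·7350/832 = 14119350/832 ≈ 16970.4 → 16970
Density = N̂ / area = 16970 / 60 ≈ 282.83 → 282.8 per ha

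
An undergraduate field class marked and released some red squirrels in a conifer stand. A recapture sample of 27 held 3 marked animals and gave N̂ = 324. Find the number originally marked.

From N = M·C/R: M = N·R / C = 324·3 / 27 = 972 / 27 = 36.

M = 36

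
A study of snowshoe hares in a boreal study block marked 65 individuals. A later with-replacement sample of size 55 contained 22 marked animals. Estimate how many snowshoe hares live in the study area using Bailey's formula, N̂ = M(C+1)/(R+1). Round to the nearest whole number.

N̂ = 65·(55+1)/(22+1) = 65·56/23 = 3640/23 ≈ 158.3 → 158

N ≈ 158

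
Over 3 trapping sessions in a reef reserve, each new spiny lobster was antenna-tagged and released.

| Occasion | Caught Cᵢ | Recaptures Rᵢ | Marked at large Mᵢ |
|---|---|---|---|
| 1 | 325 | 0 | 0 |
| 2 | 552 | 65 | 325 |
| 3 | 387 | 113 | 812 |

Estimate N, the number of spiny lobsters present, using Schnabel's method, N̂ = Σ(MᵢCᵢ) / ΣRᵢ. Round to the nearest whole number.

N ≈ 2773

Σ MᵢCᵢ = 0·325 + 325·552 + 812·387 = 0 + 179400 + 314244 = 493644
Σ Rᵢ = 0 + 65 + 113 = 178
N̂ = 493644 / 178 ≈ 2773.3 → 2773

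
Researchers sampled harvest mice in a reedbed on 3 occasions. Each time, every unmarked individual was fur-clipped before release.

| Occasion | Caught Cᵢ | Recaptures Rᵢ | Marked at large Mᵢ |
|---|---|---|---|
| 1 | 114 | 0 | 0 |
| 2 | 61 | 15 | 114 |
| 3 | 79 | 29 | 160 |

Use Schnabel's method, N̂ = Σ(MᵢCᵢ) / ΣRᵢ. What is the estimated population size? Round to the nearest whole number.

Σ MᵢCᵢ = 0·114 + 114·61 + 160·79 = 0 + 6954 + 12640 = 19594
Σ Rᵢ = 0 + 15 + 29 = 44
N̂ = 19594 / 44 ≈ 445.3 → 445

N ≈ 445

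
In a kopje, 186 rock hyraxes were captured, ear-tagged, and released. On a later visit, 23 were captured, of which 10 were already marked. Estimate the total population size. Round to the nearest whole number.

N = (186 × 23) / 10 = 4278 / 10 ≈ 427.8 → 428

N ≈ 428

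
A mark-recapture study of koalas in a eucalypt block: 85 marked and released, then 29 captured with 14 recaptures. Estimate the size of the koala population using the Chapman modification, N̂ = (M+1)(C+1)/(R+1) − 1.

N = 171

N̂ = (85+1)(29+1)/(14+1) − 1 = 86·30/15 − 1
= 2580/15 − 1 = 172 − 1 = 171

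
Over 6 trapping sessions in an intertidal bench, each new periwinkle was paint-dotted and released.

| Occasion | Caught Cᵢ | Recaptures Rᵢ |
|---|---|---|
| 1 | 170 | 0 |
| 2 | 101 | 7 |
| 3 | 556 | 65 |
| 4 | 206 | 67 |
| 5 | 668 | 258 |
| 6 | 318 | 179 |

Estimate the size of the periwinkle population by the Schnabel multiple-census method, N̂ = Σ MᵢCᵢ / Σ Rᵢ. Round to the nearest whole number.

N ≈ 2311

Marked at large before each occasion: Mᵢ = Σⱼ<ᵢ (Cⱼ − Rⱼ) → M1=0, M2=170, M3=264, M4=755, M5=894, M6=1304
Σ MᵢCᵢ = 0·170 + 170·101 + 264·556 + 755·206 + 894·668 + 1304·318 = 0 + 17170 + 146784 + 155530 + 597192 + 414672 = 1331348
Σ Rᵢ = 0 + 7 + 65 + 67 + 258 + 179 = 576
N̂ = 1331348 / 576 ≈ 2311.4 → 2311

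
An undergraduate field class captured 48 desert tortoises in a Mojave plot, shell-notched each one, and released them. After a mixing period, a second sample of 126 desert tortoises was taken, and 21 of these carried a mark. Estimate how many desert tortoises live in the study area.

N = 288

The marked fraction in the recapture sample should equal the marked fraction in the population: 21/126 = 48/N.
N = (48 × 126) / 21 = 6048 / 21 = 288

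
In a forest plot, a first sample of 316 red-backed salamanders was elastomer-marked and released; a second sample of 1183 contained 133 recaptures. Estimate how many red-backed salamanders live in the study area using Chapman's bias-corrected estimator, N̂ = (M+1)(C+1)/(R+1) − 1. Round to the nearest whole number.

N̂ = (316+1)(1183+1)/(133+1) − 1 = 317·1184/134 − 1
= 375328/134 − 1 ≈ 2801.0 − 1 ≈ 2800.0 → 2800

N ≈ 2800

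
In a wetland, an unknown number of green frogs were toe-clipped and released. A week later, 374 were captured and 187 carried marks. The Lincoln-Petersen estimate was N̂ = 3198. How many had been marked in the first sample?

From N = M·C/R: M = N·R / C = 3198·187 / 374 = 598026 / 374 = 1599.

M = 1599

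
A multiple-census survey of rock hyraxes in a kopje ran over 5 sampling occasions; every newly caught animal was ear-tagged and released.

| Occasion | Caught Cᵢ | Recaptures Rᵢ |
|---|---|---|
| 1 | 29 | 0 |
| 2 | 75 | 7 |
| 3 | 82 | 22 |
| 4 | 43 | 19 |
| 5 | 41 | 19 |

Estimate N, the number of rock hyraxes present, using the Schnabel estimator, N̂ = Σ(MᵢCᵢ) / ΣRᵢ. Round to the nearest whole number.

N ≈ 363

Marked at large before each occasion: Mᵢ = Σⱼ<ᵢ (Cⱼ − Rⱼ) → M1=0, M2=29, M3=97, M4=157, M5=181
Σ MᵢCᵢ = 0·29 + 29·75 + 97·82 + 157·43 + 181·41 = 0 + 2175 + 7954 + 6751 + 7421 = 24301
Σ Rᵢ = 0 + 7 + 22 + 19 + 19 = 67
N̂ = 24301 / 67 ≈ 362.7 → 363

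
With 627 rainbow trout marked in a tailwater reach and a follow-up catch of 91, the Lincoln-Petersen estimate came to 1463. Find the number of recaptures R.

From N = M·C/R: R = M·C / N = 627·91 / 1463 = 57057 / 1463 = 39.

R = 39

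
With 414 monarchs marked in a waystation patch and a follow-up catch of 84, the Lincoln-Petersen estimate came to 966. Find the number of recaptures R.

R = 36

From N = M·C/R: R = M·C / N = 414·84 / 966 = 34776 / 966 = 36.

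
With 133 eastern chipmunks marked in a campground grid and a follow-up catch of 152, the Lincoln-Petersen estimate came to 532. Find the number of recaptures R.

R = 38

From N = M·C/R: R = M·C / N = 133·152 / 532 = 20216 / 532 = 38.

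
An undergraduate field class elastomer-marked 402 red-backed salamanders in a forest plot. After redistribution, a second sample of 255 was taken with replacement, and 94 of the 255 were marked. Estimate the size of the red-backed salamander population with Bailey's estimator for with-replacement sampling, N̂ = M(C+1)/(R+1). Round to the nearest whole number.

N ≈ 1083

N̂ = 402·(255+1)/(94+1) = 402·256/95 = 102912/95 ≈ 1083.3 → 1083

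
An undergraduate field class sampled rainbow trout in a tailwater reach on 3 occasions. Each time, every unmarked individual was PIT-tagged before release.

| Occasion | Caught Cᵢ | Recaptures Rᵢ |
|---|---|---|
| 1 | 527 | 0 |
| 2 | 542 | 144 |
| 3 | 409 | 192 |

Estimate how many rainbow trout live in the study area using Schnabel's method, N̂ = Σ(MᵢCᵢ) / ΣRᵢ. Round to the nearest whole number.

N ≈ 1976

Marked at large before each occasion: Mᵢ = Σⱼ<ᵢ (Cⱼ − Rⱼ) → M1=0, M2=527, M3=925
Σ MᵢCᵢ = 0·527 + 527·542 + 925·409 = 0 + 285634 + 378325 = 663959
Σ Rᵢ = 0 + 144 + 192 = 336
N̂ = 663959 / 336 ≈ 1976.1 → 1976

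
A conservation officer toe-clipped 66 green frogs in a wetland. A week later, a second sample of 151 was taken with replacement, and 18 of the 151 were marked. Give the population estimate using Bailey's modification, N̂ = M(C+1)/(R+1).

N̂ = 66·(151+1)/(18+1) = 66·152/19 = 10032/19 = 528

N = 528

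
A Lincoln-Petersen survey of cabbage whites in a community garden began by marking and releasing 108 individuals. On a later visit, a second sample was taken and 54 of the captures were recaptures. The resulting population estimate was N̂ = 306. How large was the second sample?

From N = M·C/R: C = N·R / M = 306·54 / 108 = 16524 / 108 = 153.

C = 153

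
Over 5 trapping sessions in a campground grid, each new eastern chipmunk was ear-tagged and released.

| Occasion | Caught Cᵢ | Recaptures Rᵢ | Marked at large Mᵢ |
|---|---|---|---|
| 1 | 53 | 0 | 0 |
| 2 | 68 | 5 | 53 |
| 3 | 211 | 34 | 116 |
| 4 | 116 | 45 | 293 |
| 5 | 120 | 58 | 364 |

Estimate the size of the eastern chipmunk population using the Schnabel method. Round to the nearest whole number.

Σ MᵢCᵢ = 0·53 + 53·68 + 116·211 + 293·116 + 364·120 = 0 + 3604 + 24476 + 33988 + 43680 = 105748
Σ Rᵢ = 0 + 5 + 34 + 45 + 58 = 142
N̂ = 105748 / 142 ≈ 744.7 → 745

N ≈ 745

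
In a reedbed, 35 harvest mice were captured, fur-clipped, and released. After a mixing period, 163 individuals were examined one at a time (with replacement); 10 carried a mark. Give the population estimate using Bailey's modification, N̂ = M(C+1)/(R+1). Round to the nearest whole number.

N ≈ 522

N̂ = 35·(163+1)/(10+1) = 35·164/11 = 5740/11 ≈ 521.8 → 522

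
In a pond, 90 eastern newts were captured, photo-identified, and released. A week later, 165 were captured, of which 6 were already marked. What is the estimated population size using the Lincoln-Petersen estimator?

N = 2475

N = (90 × 165) / 6 = 14850 / 6 = 2475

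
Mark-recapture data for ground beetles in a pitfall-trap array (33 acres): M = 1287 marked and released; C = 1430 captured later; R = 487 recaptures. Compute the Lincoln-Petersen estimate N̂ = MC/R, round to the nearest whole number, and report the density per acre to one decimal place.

density ≈ 114.5 ground beetles per acre

N̂ = 1287·1430/487 = 1840410/487 ≈ 3779.1 → 3779
Density = N̂ / area = 3779 / 33 ≈ 114.52 → 114.5 per acre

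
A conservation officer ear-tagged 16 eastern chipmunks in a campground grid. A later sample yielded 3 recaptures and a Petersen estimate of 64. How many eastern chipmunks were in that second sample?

C = 12

From N = M·C/R: C = N·R / M = 64·3 / 16 = 192 / 16 = 12.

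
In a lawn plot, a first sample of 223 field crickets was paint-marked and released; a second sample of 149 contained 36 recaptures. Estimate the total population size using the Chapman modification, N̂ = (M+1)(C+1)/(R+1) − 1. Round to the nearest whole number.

N̂ = (223+1)(149+1)/(36+1) − 1 = 224·150/37 − 1
= 33600/37 − 1 ≈ 908.1 − 1 ≈ 907.1 → 907

N ≈ 907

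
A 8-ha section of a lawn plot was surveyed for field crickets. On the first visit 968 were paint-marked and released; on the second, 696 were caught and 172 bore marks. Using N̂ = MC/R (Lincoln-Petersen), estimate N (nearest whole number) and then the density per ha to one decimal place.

N̂ = 968·696/172 = 673728/172 ≈ 3917.0 → 3917
Density = N̂ / area = 3917 / 8 ≈ 489.62 → 489.6 per ha

density ≈ 489.6 field crickets per ha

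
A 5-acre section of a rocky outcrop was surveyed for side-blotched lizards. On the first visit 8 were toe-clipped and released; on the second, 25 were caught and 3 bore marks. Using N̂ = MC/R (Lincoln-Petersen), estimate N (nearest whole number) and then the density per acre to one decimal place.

density ≈ 13.4 side-blotched lizards per acre

N̂ = 8·25/3 = 200/3 ≈ 66.7 → 67
Density = N̂ / area = 67 / 5 ≈ 13.40 → 13.4 per acre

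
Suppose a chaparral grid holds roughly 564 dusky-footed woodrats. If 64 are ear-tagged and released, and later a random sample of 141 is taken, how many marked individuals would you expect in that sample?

expected recaptures = 16

Expected recaptures E[R] = M·C / N.
E[R] = 64 × 141 / 564 = 9024 / 564 = 16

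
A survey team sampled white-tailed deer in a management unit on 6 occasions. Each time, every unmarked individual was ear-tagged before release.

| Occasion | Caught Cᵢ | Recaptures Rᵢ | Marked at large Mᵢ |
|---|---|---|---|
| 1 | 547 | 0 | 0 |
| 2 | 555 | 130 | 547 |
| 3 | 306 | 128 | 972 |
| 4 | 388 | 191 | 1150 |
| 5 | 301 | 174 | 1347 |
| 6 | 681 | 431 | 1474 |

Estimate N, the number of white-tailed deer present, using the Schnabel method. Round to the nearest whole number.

Σ MᵢCᵢ = 0·547 + 547·555 + 972·306 + 1150·388 + 1347·301 + 1474·681 = 0 + 303585 + 297432 + 446200 + 405447 + 1003794 = 2456458
Σ Rᵢ = 0 + 130 + 128 + 191 + 174 + 431 = 1054
N̂ = 2456458 / 1054 ≈ 2330.6 → 2331

N ≈ 2331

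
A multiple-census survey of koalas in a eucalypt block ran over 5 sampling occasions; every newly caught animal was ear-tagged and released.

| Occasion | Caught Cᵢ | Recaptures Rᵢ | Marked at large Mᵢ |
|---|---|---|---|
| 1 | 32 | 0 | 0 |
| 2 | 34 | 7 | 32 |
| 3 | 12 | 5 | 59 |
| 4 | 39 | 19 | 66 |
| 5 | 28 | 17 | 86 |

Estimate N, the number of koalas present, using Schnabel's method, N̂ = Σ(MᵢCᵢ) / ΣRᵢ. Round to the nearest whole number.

Σ MᵢCᵢ = 0·32 + 32·34 + 59·12 + 66·39 + 86·28 = 0 + 1088 + 708 + 2574 + 2408 = 6778
Σ Rᵢ = 0 + 7 + 5 + 19 + 17 = 48
N̂ = 6778 / 48 ≈ 141.2 → 141

N ≈ 141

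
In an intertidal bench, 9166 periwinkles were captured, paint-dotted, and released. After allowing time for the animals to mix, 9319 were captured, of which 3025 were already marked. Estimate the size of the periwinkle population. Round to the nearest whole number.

Lincoln-Petersen assumes M/N = R/C, so N = M·C / R.
N = (9166 × 9319) / 3025 = 85417954 / 3025 ≈ 28237.3 → 28237

N ≈ 28,237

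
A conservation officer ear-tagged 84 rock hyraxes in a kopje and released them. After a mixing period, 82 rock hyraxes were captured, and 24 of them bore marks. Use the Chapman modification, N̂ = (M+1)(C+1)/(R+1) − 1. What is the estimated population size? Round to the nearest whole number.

N ≈ 281

N̂ = (84+1)(82+1)/(24+1) − 1 = 85·83/25 − 1
= 7055/25 − 1 ≈ 282.2 − 1 ≈ 281.2 → 281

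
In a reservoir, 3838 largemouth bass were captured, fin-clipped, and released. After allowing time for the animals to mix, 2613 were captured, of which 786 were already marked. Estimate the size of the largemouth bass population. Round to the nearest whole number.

Lincoln-Petersen assumes M/N = R/C, so N = M·C / R.
N = (3838 × 2613) / 786 = 10028694 / 786 ≈ 12759.2 → 12759

N ≈ 12,759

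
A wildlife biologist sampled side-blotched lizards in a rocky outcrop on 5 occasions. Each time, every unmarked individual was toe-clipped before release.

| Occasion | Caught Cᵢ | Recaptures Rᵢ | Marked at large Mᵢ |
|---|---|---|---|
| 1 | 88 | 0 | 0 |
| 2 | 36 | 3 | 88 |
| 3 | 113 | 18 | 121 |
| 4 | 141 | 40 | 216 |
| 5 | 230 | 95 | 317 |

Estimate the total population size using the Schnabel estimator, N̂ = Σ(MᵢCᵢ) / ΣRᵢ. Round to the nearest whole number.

Σ MᵢCᵢ = 0·88 + 88·36 + 121·113 + 216·141 + 317·230 = 0 + 3168 + 13673 + 30456 + 72910 = 120207
Σ Rᵢ = 0 + 3 + 18 + 40 + 95 = 156
N̂ = 120207 / 156 ≈ 770.6 → 771

N ≈ 771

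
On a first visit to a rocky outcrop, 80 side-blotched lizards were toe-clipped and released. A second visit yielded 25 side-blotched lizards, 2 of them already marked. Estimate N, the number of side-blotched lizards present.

Lincoln-Petersen assumes M/N = R/C, so N = M·C / R.
N = (80 × 25) / 2 = 2000 / 2 = 1000

N = 1000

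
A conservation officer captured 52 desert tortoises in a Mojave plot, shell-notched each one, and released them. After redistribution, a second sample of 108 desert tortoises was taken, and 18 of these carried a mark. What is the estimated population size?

N = (52 × 108) / 18 = 5616 / 18 = 312

N = 312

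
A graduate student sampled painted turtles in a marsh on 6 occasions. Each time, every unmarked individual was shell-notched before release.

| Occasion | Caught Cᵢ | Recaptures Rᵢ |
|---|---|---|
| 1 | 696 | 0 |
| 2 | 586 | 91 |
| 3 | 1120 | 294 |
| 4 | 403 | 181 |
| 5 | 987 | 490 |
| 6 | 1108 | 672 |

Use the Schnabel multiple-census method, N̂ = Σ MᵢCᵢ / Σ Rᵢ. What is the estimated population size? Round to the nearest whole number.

N ≈ 4512

Marked at large before each occasion: Mᵢ = Σⱼ<ᵢ (Cⱼ − Rⱼ) → M1=0, M2=696, M3=1191, M4=2017, M5=2239, M6=2736
Σ MᵢCᵢ = 0·696 + 696·586 + 1191·1120 + 2017·403 + 2239·987 + 2736·1108 = 0 + 407856 + 1333920 + 812851 + 2209893 + 3031488 = 7796008
Σ Rᵢ = 0 + 91 + 294 + 181 + 490 + 672 = 1728
N̂ = 7796008 / 1728 ≈ 4511.6 → 4512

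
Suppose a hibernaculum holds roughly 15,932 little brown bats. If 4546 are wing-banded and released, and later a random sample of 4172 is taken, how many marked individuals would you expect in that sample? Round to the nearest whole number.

The marked fraction of the population is 4546/15932, so in a sample of 4172 expect C·(M/N) marked.
E[R] = 4546 × 4172 / 15932 = 18965912 / 15932 ≈ 1190.4 → 1190

expected recaptures ≈ 1190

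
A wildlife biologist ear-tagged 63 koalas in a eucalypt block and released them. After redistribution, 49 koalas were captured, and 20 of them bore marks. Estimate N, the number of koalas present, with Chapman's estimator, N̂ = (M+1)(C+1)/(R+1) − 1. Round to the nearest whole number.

N ≈ 151

N̂ = (63+1)(49+1)/(20+1) − 1 = 64·50/21 − 1
= 3200/21 − 1 ≈ 152.4 − 1 ≈ 151.4 → 151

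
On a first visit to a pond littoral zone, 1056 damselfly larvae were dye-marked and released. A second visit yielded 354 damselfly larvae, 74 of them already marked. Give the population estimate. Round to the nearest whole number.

N ≈ 5052

The marked fraction in the recapture sample should equal the marked fraction in the population: 74/354 = 1056/N.
N = (1056 × 354) / 74 = 373824 / 74 ≈ 5051.7 → 5052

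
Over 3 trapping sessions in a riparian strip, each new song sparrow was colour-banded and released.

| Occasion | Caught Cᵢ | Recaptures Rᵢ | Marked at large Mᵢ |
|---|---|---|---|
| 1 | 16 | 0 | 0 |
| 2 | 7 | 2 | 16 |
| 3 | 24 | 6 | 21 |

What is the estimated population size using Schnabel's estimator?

Σ MᵢCᵢ = 0·16 + 16·7 + 21·24 = 0 + 112 + 504 = 616
Σ Rᵢ = 0 + 2 + 6 = 8
N̂ = 616 / 8 = 77

N = 77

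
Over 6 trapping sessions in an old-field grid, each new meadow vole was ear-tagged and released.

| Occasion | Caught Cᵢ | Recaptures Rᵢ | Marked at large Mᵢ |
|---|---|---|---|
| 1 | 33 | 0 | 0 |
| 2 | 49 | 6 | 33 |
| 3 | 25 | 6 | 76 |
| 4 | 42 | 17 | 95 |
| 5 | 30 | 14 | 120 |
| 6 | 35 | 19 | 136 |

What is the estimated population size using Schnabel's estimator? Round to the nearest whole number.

N ≈ 256

Σ MᵢCᵢ = 0·33 + 33·49 + 76·25 + 95·42 + 120·30 + 136·35 = 0 + 1617 + 1900 + 3990 + 3600 + 4760 = 15867
Σ Rᵢ = 0 + 6 + 6 + 17 + 14 + 19 = 62
N̂ = 15867 / 62 ≈ 255.9 → 256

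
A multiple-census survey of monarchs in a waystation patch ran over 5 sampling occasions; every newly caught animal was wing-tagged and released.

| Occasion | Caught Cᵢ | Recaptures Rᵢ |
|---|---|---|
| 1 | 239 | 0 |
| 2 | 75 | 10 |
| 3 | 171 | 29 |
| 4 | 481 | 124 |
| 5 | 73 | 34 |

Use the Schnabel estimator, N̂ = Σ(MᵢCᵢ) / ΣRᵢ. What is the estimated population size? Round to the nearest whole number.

N ≈ 1741

Marked at large before each occasion: Mᵢ = Σⱼ<ᵢ (Cⱼ − Rⱼ) → M1=0, M2=239, M3=304, M4=446, M5=803
Σ MᵢCᵢ = 0·239 + 239·75 + 304·171 + 446·481 + 803·73 = 0 + 17925 + 51984 + 214526 + 58619 = 343054
Σ Rᵢ = 0 + 10 + 29 + 124 + 34 = 197
N̂ = 343054 / 197 ≈ 1741.4 → 1741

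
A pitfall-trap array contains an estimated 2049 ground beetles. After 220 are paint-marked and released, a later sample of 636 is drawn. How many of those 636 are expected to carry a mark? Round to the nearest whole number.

Expected recaptures E[R] = M·C / N.
E[R] = 220 × 636 / 2049 = 139920 / 2049 ≈ 68.3 → 68

expected recaptures ≈ 68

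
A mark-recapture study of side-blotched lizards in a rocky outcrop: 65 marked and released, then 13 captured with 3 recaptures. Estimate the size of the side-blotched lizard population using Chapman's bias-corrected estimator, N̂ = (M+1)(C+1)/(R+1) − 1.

N = 230

N̂ = (65+1)(13+1)/(3+1) − 1 = 66·14/4 − 1
= 924/4 − 1 = 231 − 1 = 230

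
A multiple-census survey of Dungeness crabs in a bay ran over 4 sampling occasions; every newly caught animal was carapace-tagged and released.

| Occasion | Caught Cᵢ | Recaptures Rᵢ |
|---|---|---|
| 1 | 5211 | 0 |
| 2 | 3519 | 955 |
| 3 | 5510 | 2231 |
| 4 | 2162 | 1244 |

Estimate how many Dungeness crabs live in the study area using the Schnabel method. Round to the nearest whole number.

N ≈ 19,205

Marked at large before each occasion: Mᵢ = Σⱼ<ᵢ (Cⱼ − Rⱼ) → M1=0, M2=5211, M3=7775, M4=11054
Σ MᵢCᵢ = 0·5211 + 5211·3519 + 7775·5510 + 11054·2162 = 0 + 18337509 + 42840250 + 23898748 = 85076507
Σ Rᵢ = 0 + 955 + 2231 + 1244 = 4430
N̂ = 85076507 / 4430 ≈ 19204.6 → 19205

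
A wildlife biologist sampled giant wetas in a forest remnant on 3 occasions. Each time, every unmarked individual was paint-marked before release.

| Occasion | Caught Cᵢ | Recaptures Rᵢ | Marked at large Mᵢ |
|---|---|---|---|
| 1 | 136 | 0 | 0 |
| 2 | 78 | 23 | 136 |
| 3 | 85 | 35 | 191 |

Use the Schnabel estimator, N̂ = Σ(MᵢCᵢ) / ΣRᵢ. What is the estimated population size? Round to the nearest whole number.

N ≈ 463

Σ MᵢCᵢ = 0·136 + 136·78 + 191·85 = 0 + 10608 + 16235 = 26843
Σ Rᵢ = 0 + 23 + 35 = 58
N̂ = 26843 / 58 ≈ 462.8 → 463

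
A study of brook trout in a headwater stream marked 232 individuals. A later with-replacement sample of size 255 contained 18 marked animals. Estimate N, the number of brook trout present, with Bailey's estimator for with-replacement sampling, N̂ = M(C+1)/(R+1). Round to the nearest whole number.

N̂ = 232·(255+1)/(18+1) = 232·256/19 = 59392/19 ≈ 3125.9 → 3126

N ≈ 3126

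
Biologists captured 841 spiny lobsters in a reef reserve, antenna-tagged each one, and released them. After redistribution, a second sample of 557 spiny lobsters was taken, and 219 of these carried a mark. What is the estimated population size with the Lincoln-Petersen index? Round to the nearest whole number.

N ≈ 2139

Lincoln-Petersen assumes M/N = R/C, so N = M·C / R.
N = (841 × 557) / 219 = 468437 / 219 ≈ 2139.0 → 2139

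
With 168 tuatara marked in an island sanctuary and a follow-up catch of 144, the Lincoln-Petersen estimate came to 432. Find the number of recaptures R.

From N = M·C/R: R = M·C / N = 168·144 / 432 = 24192 / 432 = 56.

R = 56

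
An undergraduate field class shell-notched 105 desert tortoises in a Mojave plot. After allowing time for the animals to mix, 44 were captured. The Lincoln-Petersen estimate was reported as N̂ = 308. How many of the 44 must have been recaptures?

R = 15

From N = M·C/R: R = M·C / N = 105·44 / 308 = 4620 / 308 = 15.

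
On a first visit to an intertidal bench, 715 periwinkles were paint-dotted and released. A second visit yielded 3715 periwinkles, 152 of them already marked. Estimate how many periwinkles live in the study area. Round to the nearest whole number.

N ≈ 17,475

N = (715 × 3715) / 152 = 2656225 / 152 ≈ 17475.2 → 17475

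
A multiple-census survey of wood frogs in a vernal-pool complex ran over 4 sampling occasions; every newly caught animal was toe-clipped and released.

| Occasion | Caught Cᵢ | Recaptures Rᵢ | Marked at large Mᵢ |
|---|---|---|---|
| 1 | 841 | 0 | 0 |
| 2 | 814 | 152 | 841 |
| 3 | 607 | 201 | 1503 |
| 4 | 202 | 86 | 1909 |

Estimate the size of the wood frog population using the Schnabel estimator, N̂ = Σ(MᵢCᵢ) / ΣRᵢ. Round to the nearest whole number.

Σ MᵢCᵢ = 0·841 + 841·814 + 1503·607 + 1909·202 = 0 + 684574 + 912321 + 385618 = 1982513
Σ Rᵢ = 0 + 152 + 201 + 86 = 439
N̂ = 1982513 / 439 ≈ 4516.0 → 4516

N ≈ 4516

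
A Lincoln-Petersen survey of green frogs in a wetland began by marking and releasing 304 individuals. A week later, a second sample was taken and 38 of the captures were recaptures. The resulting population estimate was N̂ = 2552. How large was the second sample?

From N = M·C/R: C = N·R / M = 2552·38 / 304 = 96976 / 304 = 319.

C = 319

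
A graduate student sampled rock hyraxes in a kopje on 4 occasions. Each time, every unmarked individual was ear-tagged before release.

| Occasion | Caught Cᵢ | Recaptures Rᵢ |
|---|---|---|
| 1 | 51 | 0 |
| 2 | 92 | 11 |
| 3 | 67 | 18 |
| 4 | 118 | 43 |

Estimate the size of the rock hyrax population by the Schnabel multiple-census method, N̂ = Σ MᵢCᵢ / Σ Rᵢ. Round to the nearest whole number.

Marked at large before each occasion: Mᵢ = Σⱼ<ᵢ (Cⱼ − Rⱼ) → M1=0, M2=51, M3=132, M4=181
Σ MᵢCᵢ = 0·51 + 51·92 + 132·67 + 181·118 = 0 + 4692 + 8844 + 21358 = 34894
Σ Rᵢ = 0 + 11 + 18 + 43 = 72
N̂ = 34894 / 72 ≈ 484.6 → 485

N ≈ 485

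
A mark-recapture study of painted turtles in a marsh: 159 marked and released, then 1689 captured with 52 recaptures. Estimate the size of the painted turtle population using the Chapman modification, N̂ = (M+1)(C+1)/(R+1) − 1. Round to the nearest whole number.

N ≈ 5101

N̂ = (159+1)(1689+1)/(52+1) − 1 = 160·1690/53 − 1
= 270400/53 − 1 ≈ 5101.9 − 1 ≈ 5100.9 → 5101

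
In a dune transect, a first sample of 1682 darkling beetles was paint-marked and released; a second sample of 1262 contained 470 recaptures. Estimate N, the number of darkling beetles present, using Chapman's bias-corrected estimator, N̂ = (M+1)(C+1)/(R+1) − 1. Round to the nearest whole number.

N ≈ 4512

N̂ = (1682+1)(1262+1)/(470+1) − 1 = 1683·1263/471 − 1
= 2125629/471 − 1 ≈ 4513.0 − 1 ≈ 4512.0 → 4512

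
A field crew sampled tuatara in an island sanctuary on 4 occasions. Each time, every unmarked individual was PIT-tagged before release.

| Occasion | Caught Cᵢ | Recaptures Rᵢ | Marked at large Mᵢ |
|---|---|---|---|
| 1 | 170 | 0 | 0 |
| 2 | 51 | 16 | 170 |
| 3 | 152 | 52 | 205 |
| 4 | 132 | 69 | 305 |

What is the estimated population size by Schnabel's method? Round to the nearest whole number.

Σ MᵢCᵢ = 0·170 + 170·51 + 205·152 + 305·132 = 0 + 8670 + 31160 + 40260 = 80090
Σ Rᵢ = 0 + 16 + 52 + 69 = 137
N̂ = 80090 / 137 ≈ 584.6 → 585

N ≈ 585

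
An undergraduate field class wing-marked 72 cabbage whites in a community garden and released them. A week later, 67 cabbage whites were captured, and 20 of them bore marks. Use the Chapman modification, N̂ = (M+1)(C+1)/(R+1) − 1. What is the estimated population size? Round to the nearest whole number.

N̂ = (72+1)(67+1)/(20+1) − 1 = 73·68/21 − 1
= 4964/21 − 1 ≈ 236.4 − 1 ≈ 235.4 → 235

N ≈ 235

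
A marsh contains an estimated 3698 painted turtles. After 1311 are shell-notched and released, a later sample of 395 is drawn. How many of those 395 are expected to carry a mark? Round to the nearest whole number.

Expected recaptures E[R] = M·C / N.
E[R] = 1311 × 395 / 3698 = 517845 / 3698 ≈ 140.0 → 140

expected recaptures ≈ 140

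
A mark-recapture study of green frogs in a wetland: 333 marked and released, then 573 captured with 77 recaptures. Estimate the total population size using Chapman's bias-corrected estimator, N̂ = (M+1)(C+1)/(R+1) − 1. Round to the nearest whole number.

N̂ = (333+1)(573+1)/(77+1) − 1 = 334·574/78 − 1
= 191716/78 − 1 ≈ 2457.9 − 1 ≈ 2456.9 → 2457

N ≈ 2457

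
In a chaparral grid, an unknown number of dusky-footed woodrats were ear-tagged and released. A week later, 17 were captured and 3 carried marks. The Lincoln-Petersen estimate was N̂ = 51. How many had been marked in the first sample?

From N = M·C/R: M = N·R / C = 51·3 / 17 = 153 / 17 = 9.

M = 9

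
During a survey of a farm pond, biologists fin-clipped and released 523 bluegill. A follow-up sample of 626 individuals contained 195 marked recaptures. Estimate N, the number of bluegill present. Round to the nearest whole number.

If marked individuals mix randomly, R/C ≈ M/N, giving N ≈ M·C/R.
N = (523 × 626) / 195 = 327398 / 195 ≈ 1679.0 → 1679

N ≈ 1679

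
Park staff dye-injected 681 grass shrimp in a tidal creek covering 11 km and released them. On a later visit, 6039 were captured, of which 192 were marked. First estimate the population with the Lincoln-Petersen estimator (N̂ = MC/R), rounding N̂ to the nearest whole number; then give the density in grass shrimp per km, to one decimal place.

density ≈ 1947.3 grass shrimp per km

N̂ = 681·6039/192 = 4112559/192 ≈ 21419.6 → 21420
Density = N̂ / area = 21420 / 11 ≈ 1947.27 → 1947.3 per km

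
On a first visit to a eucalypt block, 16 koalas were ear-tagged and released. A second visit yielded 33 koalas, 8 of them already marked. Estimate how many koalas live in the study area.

N = (16 × 33) / 8 = 528 / 8 = 66

N = 66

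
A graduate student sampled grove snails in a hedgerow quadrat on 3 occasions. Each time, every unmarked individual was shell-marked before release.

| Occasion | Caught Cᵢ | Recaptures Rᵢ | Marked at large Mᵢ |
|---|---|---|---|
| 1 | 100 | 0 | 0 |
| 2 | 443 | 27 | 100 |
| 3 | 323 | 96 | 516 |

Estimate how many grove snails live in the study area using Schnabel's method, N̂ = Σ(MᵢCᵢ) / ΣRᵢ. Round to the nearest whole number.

N ≈ 1715

Σ MᵢCᵢ = 0·100 + 100·443 + 516·323 = 0 + 44300 + 166668 = 210968
Σ Rᵢ = 0 + 27 + 96 = 123
N̂ = 210968 / 123 ≈ 1715.2 → 1715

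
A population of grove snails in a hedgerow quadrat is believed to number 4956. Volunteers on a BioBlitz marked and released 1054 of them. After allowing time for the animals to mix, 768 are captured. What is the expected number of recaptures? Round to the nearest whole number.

Expected recaptures E[R] = M·C / N.
E[R] = 1054 × 768 / 4956 = 809472 / 4956 ≈ 163.3 → 163

expected recaptures ≈ 163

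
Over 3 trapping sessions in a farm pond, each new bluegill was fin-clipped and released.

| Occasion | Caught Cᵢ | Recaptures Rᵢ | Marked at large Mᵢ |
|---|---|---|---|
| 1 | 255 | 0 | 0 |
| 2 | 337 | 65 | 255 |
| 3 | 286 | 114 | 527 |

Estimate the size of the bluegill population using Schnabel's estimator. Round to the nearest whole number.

Σ MᵢCᵢ = 0·255 + 255·337 + 527·286 = 0 + 85935 + 150722 = 236657
Σ Rᵢ = 0 + 65 + 114 = 179
N̂ = 236657 / 179 ≈ 1322.1 → 1322

N ≈ 1322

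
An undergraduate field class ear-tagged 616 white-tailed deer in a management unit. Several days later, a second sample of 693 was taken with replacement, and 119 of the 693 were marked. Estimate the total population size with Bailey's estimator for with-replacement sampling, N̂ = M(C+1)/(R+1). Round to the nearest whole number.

N ≈ 3563

N̂ = 616·(693+1)/(119+1) = 616·694/120 = 427504/120 ≈ 3562.5 → 3563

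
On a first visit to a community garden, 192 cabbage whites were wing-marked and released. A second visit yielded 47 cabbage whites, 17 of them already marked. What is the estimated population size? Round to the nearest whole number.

N ≈ 531

N = (192 × 47) / 17 = 9024 / 17 ≈ 530.8 → 531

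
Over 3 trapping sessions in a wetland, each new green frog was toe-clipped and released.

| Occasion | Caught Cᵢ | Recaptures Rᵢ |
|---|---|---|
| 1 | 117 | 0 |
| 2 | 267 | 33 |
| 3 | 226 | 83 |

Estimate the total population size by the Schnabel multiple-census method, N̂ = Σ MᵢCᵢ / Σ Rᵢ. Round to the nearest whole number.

Marked at large before each occasion: Mᵢ = Σⱼ<ᵢ (Cⱼ − Rⱼ) → M1=0, M2=117, M3=351
Σ MᵢCᵢ = 0·117 + 117·267 + 351·226 = 0 + 31239 + 79326 = 110565
Σ Rᵢ = 0 + 33 + 83 = 116
N̂ = 110565 / 116 ≈ 953.1 → 953

N ≈ 953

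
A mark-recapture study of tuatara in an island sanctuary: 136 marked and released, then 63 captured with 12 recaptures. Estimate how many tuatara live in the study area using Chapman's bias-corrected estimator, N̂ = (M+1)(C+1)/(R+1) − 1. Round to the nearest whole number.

N̂ = (136+1)(63+1)/(12+1) − 1 = 137·64/13 − 1
= 8768/13 − 1 ≈ 674.46 − 1 ≈ 673.46 → 673

N ≈ 673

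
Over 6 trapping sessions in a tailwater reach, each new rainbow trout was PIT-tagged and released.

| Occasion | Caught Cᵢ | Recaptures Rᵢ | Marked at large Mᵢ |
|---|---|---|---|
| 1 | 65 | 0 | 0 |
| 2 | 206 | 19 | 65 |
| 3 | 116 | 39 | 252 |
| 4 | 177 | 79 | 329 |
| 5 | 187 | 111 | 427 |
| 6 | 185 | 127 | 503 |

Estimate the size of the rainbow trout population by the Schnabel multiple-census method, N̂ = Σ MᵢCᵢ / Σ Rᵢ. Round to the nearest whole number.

N ≈ 730

Σ MᵢCᵢ = 0·65 + 65·206 + 252·116 + 329·177 + 427·187 + 503·185 = 0 + 13390 + 29232 + 58233 + 79849 + 93055 = 273759
Σ Rᵢ = 0 + 19 + 39 + 79 + 111 + 127 = 375
N̂ = 273759 / 375 ≈ 730.0 → 730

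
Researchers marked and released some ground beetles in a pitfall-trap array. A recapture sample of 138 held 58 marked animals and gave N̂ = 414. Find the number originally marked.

From N = M·C/R: M = N·R / C = 414·58 / 138 = 24012 / 138 = 174.

M = 174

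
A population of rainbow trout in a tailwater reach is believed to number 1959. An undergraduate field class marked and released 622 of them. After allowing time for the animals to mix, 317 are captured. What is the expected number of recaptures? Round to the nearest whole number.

The marked fraction of the population is 622/1959, so in a sample of 317 expect C·(M/N) marked.
E[R] = 622 × 317 / 1959 = 197174 / 1959 ≈ 100.7 → 101

expected recaptures ≈ 101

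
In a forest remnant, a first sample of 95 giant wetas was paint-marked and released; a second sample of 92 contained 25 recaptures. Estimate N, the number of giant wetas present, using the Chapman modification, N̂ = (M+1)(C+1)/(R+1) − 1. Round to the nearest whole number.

N ≈ 342

N̂ = (95+1)(92+1)/(25+1) − 1 = 96·93/26 − 1
= 8928/26 − 1 ≈ 343.4 − 1 ≈ 342.4 → 342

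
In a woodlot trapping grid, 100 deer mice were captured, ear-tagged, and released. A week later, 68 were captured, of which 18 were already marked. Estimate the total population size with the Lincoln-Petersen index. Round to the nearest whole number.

N = (100 × 68) / 18 = 6800 / 18 ≈ 377.8 → 378

N ≈ 378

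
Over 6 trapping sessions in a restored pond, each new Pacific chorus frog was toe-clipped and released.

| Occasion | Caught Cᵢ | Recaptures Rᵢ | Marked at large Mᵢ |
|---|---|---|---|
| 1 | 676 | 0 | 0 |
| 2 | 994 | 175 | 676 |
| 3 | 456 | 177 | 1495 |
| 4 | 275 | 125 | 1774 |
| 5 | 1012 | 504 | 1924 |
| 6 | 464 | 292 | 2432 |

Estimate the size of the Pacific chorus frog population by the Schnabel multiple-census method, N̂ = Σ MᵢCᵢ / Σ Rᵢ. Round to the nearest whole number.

Σ MᵢCᵢ = 0·676 + 676·994 + 1495·456 + 1774·275 + 1924·1012 + 2432·464 = 0 + 671944 + 681720 + 487850 + 1947088 + 1128448 = 4917050
Σ Rᵢ = 0 + 175 + 177 + 125 + 504 + 292 = 1273
N̂ = 4917050 / 1273 ≈ 3862.6 → 3863

N ≈ 3863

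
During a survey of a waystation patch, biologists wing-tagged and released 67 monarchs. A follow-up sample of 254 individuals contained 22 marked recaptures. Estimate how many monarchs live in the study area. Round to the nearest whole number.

N ≈ 774

N = (67 × 254) / 22 = 17018 / 22 ≈ 773.5 → 774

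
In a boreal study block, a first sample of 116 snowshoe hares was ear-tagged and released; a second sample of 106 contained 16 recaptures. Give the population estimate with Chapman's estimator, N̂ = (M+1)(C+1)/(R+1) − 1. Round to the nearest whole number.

N̂ = (116+1)(106+1)/(16+1) − 1 = 117·107/17 − 1
= 12519/17 − 1 ≈ 736.4 − 1 ≈ 735.4 → 735

N ≈ 735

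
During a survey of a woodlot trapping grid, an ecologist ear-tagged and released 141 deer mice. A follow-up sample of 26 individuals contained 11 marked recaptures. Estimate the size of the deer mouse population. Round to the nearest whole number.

N ≈ 333

If marked individuals mix randomly, R/C ≈ M/N, giving N ≈ M·C/R.
N = (141 × 26) / 11 = 3666 / 11 ≈ 333.3 → 333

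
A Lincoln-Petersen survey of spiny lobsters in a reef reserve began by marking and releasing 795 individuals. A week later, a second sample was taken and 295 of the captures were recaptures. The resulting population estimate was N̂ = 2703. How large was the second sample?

C = 1003

From N = M·C/R: C = N·R / M = 2703·295 / 795 = 797385 / 795 = 1003.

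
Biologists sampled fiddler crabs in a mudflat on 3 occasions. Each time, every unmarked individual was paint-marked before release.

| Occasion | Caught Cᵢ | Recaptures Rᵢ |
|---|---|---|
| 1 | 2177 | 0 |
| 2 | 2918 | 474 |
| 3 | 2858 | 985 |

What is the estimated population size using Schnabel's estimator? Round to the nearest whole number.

N ≈ 13,406

Marked at large before each occasion: Mᵢ = Σⱼ<ᵢ (Cⱼ − Rⱼ) → M1=0, M2=2177, M3=4621
Σ MᵢCᵢ = 0·2177 + 2177·2918 + 4621·2858 = 0 + 6352486 + 13206818 = 19559304
Σ Rᵢ = 0 + 474 + 985 = 1459
N̂ = 19559304 / 1459 ≈ 13406.0 → 13406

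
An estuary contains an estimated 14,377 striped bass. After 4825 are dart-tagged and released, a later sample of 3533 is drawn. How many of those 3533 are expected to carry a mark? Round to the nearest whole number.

Expected recaptures E[R] = M·C / N.
E[R] = 4825 × 3533 / 14377 = 17046725 / 14377 ≈ 1185.7 → 1186

expected recaptures ≈ 1186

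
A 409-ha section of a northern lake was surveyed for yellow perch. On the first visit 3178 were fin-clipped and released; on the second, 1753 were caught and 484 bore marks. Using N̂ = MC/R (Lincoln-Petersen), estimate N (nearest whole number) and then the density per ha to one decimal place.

density ≈ 28.1 yellow perch per ha

N̂ = 3178·1753/484 = 5571034/484 ≈ 11510.4 → 11510
Density = N̂ / area = 11510 / 409 ≈ 28.14 → 28.1 per ha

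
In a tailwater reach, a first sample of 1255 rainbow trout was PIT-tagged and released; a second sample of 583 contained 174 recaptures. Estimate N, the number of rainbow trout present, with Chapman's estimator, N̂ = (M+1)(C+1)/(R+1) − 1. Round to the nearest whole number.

N ≈ 4190

N̂ = (1255+1)(583+1)/(174+1) − 1 = 1256·584/175 − 1
= 733504/175 − 1 ≈ 4191.45 − 1 ≈ 4190.45 → 4190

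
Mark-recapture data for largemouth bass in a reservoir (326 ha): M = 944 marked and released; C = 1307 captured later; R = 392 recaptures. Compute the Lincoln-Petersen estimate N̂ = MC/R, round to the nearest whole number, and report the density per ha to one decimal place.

density ≈ 9.7 largemouth bass per ha

N̂ = 944·1307/392 = 1233808/392 ≈ 3147.47 → 3147
Density = N̂ / area = 3147 / 326 ≈ 9.65 → 9.7 per ha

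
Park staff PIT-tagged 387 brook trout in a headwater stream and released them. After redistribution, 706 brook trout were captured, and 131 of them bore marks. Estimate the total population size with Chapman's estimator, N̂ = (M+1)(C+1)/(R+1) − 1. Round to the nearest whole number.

N̂ = (387+1)(706+1)/(131+1) − 1 = 388·707/132 − 1
= 274316/132 − 1 ≈ 2078.2 − 1 ≈ 2077.2 → 2077

N ≈ 2077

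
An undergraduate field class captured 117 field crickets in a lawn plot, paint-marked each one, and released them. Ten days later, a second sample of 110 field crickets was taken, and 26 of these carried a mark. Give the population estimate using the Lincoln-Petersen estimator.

N = 495

The marked fraction in the recapture sample should equal the marked fraction in the population: 26/110 = 117/N.
N = (117 × 110) / 26 = 12870 / 26 = 495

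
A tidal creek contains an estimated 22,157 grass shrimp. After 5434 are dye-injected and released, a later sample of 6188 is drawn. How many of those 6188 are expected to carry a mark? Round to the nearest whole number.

The marked fraction of the population is 5434/22157, so in a sample of 6188 expect C·(M/N) marked.
E[R] = 5434 × 6188 / 22157 = 33625592 / 22157 ≈ 1517.6 → 1518

expected recaptures ≈ 1518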